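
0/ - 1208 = 0/1 = - 0.00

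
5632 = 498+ 5134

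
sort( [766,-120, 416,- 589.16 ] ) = [ - 589.16, - 120, 416,766]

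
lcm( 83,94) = 7802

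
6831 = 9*759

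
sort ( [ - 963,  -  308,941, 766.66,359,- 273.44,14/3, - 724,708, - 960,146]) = [ - 963, - 960, - 724, - 308, - 273.44,14/3, 146,359,708, 766.66, 941] 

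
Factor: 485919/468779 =3^4*7^1*547^(-1 ) = 567/547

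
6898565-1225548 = 5673017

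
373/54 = 6+49/54 = 6.91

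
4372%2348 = 2024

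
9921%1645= 51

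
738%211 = 105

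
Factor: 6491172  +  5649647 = 127^1*95597^1 = 12140819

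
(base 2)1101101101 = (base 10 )877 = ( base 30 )t7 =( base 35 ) p2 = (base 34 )PR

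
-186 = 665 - 851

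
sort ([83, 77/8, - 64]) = [-64, 77/8,83 ]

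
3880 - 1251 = 2629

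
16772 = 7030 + 9742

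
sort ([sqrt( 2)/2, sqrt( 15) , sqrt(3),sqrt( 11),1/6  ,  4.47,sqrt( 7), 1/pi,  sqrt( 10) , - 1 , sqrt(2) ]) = [- 1,1/6,  1/pi, sqrt(  2 ) /2 , sqrt( 2 ) , sqrt( 3),sqrt ( 7), sqrt( 10), sqrt( 11),sqrt( 15), 4.47]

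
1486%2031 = 1486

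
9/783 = 1/87 = 0.01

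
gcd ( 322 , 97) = 1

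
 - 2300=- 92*25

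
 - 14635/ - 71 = 14635/71 =206.13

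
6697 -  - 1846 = 8543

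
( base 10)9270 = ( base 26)DIE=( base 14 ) 3542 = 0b10010000110110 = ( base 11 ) 6A68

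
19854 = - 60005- - 79859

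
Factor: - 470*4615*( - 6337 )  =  13745269850 = 2^1 * 5^2 * 13^1*47^1*71^1 * 6337^1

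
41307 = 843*49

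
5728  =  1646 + 4082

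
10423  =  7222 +3201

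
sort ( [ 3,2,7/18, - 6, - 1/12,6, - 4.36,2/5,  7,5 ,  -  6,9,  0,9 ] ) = [ - 6, - 6,-4.36, - 1/12  ,  0,7/18,2/5,2,  3,5, 6,7,9,9 ] 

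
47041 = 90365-43324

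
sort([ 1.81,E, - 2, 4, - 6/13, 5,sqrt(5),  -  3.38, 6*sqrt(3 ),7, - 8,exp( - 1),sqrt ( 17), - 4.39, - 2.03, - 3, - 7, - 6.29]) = [ - 8, - 7, - 6.29, - 4.39,-3.38, - 3, - 2.03, - 2,-6/13, exp( -1 ),1.81,sqrt(5 ), E, 4,sqrt ( 17) , 5 , 7 , 6 *sqrt(3)]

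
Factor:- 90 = - 2^1*3^2*5^1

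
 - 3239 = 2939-6178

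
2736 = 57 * 48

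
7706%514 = 510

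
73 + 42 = 115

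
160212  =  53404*3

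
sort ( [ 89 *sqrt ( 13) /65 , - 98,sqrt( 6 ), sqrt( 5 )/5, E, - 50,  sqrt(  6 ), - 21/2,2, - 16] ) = [ - 98, -50,-16,- 21/2,sqrt( 5)/5,  2,sqrt( 6), sqrt( 6), E , 89*sqrt( 13) /65] 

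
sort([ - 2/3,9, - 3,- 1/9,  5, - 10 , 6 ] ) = [ - 10, -3, - 2/3, - 1/9, 5 , 6,  9 ]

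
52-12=40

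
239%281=239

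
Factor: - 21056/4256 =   -  94/19 =- 2^1  *  19^ ( - 1) * 47^1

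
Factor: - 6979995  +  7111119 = 131124 = 2^2*3^1 * 7^2*223^1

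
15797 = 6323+9474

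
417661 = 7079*59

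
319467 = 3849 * 83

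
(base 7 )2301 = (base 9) 1126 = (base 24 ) 1AI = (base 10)834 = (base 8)1502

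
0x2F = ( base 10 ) 47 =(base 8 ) 57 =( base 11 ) 43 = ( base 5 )142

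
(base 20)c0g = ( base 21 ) aj7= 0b1001011010000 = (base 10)4816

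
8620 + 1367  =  9987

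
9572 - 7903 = 1669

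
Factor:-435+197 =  - 238= -  2^1*7^1 * 17^1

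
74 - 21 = 53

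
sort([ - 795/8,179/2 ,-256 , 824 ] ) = [ - 256,-795/8, 179/2, 824 ] 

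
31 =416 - 385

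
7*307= 2149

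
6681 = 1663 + 5018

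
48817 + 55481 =104298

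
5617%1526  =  1039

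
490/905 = 98/181  =  0.54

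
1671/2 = 835 + 1/2 = 835.50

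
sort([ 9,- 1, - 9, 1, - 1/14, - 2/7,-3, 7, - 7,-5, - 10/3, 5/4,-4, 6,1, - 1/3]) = [ - 9, - 7,  -  5, -4, -10/3, - 3,- 1,  -  1/3, - 2/7,-1/14,1,1,5/4, 6, 7, 9]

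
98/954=49/477  =  0.10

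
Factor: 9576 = 2^3*3^2 *7^1*19^1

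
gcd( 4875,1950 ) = 975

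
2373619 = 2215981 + 157638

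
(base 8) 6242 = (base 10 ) 3234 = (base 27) 4bl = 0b110010100010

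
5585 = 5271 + 314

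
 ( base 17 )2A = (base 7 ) 62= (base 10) 44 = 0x2C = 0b101100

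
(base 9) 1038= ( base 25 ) 15E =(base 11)635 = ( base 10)764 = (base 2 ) 1011111100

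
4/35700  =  1/8925 = 0.00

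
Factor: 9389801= 47^1 * 199783^1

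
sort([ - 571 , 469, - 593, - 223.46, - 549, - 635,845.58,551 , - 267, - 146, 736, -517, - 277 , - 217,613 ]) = [-635, -593, -571 , - 549, - 517,  -  277, - 267, - 223.46, - 217, - 146,  469, 551, 613,736, 845.58]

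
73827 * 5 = 369135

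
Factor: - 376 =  - 2^3*47^1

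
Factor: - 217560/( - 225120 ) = 259/268 = 2^( - 2 )*7^1*37^1*67^( - 1 ) 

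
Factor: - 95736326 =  - 2^1*7^1 * 19^1*359911^1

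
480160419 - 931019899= - 450859480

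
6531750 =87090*75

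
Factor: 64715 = 5^1* 7^1*43^2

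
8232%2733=33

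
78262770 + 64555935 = 142818705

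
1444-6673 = - 5229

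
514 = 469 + 45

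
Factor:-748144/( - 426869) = 2^4*19^1*23^1*37^( - 1)*83^( - 1)*107^1*139^ ( - 1)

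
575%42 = 29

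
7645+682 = 8327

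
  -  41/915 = - 1 + 874/915 = - 0.04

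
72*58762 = 4230864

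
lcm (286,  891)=23166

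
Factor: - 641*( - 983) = 630103  =  641^1*983^1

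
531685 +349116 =880801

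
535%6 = 1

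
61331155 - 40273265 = 21057890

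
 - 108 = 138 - 246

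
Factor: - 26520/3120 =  - 2^(-1) * 17^1 = -  17/2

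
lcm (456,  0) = 0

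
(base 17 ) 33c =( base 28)156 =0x3a2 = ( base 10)930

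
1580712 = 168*9409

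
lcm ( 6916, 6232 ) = 567112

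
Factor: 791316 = 2^2*3^3*17^1*431^1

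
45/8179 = 45/8179= 0.01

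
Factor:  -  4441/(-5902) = 2^ (-1)*13^( - 1)*227^(-1)*4441^1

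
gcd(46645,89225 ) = 5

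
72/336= 3/14 = 0.21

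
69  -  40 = 29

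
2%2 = 0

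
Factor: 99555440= 2^4*5^1*19^1*65497^1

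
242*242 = 58564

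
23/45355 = 23/45355 = 0.00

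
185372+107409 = 292781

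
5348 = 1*5348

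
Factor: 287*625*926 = 2^1*5^4*7^1*41^1*463^1 = 166101250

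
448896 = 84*5344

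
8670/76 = 4335/38  =  114.08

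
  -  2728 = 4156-6884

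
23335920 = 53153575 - 29817655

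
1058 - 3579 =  - 2521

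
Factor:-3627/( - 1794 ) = 2^( - 1 ) * 3^1 * 23^(- 1 )*31^1 = 93/46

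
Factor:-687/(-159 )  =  229/53 = 53^( - 1)* 229^1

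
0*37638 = 0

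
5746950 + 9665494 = 15412444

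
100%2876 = 100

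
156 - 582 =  - 426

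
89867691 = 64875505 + 24992186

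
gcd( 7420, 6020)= 140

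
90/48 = 1+7/8 = 1.88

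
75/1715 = 15/343 = 0.04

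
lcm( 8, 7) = 56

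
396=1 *396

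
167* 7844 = 1309948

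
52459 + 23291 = 75750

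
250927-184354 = 66573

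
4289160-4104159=185001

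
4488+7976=12464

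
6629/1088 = 6 + 101/1088  =  6.09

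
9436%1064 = 924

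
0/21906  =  0 = 0.00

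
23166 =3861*6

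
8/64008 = 1/8001  =  0.00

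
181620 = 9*20180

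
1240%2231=1240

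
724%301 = 122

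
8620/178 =4310/89  =  48.43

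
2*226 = 452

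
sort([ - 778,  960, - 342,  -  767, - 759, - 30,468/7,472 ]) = [ - 778, - 767,-759,-342, - 30 , 468/7,472,960]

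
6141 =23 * 267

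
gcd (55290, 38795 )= 5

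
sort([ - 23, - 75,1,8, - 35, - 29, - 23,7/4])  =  [ - 75, - 35, -29, - 23, -23 , 1,7/4, 8]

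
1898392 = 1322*1436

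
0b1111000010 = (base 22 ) 1lg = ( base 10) 962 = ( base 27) 18h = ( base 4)33002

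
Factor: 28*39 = 1092 = 2^2*3^1 * 7^1*13^1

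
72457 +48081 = 120538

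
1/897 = 1/897=0.00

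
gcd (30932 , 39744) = 4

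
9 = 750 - 741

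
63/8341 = 63/8341 = 0.01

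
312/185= 1 +127/185 = 1.69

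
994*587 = 583478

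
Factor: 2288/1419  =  2^4 * 3^( - 1 )*13^1* 43^( - 1) = 208/129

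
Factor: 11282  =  2^1 * 5641^1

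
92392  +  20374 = 112766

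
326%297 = 29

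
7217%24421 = 7217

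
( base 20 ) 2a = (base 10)50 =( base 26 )1O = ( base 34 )1g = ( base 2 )110010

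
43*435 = 18705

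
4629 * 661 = 3059769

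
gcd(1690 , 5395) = 65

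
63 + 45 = 108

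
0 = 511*0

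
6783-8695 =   -  1912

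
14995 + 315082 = 330077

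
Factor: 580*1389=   805620= 2^2*3^1*5^1* 29^1 * 463^1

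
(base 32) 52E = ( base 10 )5198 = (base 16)144e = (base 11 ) 39a6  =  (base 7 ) 21104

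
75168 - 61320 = 13848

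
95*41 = 3895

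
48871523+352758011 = 401629534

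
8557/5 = 8557/5 = 1711.40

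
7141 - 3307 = 3834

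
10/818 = 5/409 = 0.01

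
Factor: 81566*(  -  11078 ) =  - 2^2 * 17^1*29^1*191^1*2399^1 = - 903588148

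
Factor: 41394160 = 2^4  *  5^1*19^1*113^1*241^1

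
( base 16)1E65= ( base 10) 7781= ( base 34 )6OT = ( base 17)19fc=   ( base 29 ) 979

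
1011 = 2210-1199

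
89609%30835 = 27939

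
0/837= 0 = 0.00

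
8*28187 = 225496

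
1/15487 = 1/15487 = 0.00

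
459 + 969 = 1428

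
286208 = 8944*32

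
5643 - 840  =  4803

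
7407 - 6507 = 900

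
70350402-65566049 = 4784353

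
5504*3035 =16704640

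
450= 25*18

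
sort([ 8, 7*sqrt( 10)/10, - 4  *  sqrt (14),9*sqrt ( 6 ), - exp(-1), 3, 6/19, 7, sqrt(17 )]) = [-4*sqrt( 14), - exp( - 1 ),  6/19,7 * sqrt( 10)/10, 3, sqrt(17 ) , 7, 8, 9  *sqrt( 6 ) ] 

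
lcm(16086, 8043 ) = 16086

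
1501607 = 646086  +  855521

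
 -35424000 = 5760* ( - 6150)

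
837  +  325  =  1162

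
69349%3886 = 3287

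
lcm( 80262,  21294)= 1043406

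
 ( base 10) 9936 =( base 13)46A4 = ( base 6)114000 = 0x26d0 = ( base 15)2E26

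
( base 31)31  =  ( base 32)2u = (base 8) 136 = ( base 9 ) 114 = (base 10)94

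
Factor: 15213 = 3^1*11^1*461^1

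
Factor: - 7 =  - 7^1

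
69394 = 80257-10863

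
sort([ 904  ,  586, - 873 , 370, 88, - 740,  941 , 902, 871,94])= [- 873,-740,88,94,370, 586,  871 , 902,904 , 941]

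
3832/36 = 958/9 = 106.44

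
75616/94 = 37808/47 = 804.43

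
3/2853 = 1/951 = 0.00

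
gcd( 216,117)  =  9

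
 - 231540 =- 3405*68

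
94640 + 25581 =120221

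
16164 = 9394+6770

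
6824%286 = 246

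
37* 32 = 1184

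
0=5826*0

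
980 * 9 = 8820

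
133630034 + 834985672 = 968615706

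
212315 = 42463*5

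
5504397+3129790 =8634187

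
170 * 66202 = 11254340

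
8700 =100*87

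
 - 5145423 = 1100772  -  6246195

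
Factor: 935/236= 2^( - 2 )*5^1*11^1*17^1*59^( - 1)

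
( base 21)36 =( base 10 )69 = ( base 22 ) 33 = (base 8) 105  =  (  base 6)153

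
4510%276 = 94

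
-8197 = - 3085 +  - 5112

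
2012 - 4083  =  -2071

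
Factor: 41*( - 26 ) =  - 1066 = - 2^1*13^1 * 41^1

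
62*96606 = 5989572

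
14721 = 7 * 2103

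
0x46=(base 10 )70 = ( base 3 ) 2121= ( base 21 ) 37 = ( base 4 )1012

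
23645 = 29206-5561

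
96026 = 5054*19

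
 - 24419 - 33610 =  - 58029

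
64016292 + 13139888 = 77156180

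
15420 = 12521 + 2899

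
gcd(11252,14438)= 2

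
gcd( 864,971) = 1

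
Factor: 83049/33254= 2^( - 1 ) * 3^1*13^( - 1 )*19^1*31^1*47^1*1279^( - 1)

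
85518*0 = 0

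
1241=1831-590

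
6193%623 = 586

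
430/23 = 430/23 = 18.70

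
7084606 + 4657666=11742272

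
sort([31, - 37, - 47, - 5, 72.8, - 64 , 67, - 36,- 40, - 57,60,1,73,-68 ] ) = [ - 68, - 64, - 57, - 47, - 40, - 37, - 36, - 5, 1,  31,  60  ,  67,72.8, 73]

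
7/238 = 1/34 = 0.03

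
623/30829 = 623/30829 =0.02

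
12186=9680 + 2506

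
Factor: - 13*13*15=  - 2535=-3^1*5^1*13^2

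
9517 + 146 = 9663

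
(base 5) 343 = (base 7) 200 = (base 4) 1202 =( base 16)62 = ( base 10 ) 98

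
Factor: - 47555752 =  - 2^3*5944469^1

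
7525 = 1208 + 6317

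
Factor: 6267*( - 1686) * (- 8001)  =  84539862162 = 2^1*  3^4* 7^1*127^1*281^1*2089^1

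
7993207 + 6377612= 14370819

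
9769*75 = 732675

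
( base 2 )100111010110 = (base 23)4HB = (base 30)2NS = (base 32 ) 2EM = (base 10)2518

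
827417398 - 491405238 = 336012160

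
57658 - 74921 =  - 17263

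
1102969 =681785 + 421184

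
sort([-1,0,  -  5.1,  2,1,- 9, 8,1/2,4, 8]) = [ - 9,-5.1, - 1,0,1/2, 1, 2, 4,8, 8]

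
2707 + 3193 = 5900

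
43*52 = 2236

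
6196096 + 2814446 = 9010542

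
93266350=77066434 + 16199916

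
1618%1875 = 1618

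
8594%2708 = 470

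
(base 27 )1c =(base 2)100111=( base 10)39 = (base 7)54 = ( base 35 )14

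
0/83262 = 0 = 0.00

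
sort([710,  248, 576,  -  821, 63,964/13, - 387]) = [ - 821, - 387, 63,  964/13, 248, 576, 710 ]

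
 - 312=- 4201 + 3889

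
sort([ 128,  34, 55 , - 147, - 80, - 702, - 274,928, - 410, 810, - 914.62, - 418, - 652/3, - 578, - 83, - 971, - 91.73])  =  [ - 971, - 914.62, - 702, - 578, - 418, - 410, - 274, - 652/3, - 147, - 91.73, - 83, - 80, 34,55, 128,  810, 928]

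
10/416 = 5/208 = 0.02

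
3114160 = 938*3320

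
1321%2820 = 1321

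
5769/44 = 5769/44 = 131.11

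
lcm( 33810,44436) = 1555260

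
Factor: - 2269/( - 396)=2^( - 2)*3^ (-2) * 11^ (-1) *2269^1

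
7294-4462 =2832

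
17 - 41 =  - 24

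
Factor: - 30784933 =  -  30784933^1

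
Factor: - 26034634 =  - 2^1 * 29^1*448873^1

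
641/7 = 91 + 4/7  =  91.57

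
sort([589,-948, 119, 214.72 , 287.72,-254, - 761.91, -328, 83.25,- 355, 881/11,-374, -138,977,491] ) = [ - 948,-761.91, - 374, -355, - 328, - 254, - 138,881/11,83.25, 119,  214.72, 287.72, 491,589, 977] 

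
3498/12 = 583/2 = 291.50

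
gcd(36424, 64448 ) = 8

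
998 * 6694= 6680612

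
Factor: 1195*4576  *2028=2^7*3^1*5^1*11^1*13^3*239^1= 11089752960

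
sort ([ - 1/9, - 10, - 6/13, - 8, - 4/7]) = [ - 10,- 8, - 4/7, - 6/13, - 1/9]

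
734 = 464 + 270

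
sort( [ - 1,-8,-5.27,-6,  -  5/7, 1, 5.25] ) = [ - 8,-6, - 5.27,-1, - 5/7, 1, 5.25 ]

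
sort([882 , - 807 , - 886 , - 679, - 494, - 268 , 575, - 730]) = [ - 886 , - 807, - 730 , - 679 , - 494, - 268  ,  575,882 ]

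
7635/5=1527 = 1527.00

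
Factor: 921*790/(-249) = - 242530/83= - 2^1*5^1*79^1 *83^( - 1 ) * 307^1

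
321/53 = 6 + 3/53 = 6.06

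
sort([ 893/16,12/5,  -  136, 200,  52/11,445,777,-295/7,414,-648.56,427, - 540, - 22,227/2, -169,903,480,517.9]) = [ - 648.56, - 540,-169,-136, - 295/7, - 22,12/5,52/11, 893/16 , 227/2 , 200,414, 427,445,480,517.9,777, 903]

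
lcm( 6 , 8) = 24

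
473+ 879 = 1352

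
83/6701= 83/6701 = 0.01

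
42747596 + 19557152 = 62304748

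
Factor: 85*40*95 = 323000 =2^3*5^3* 17^1* 19^1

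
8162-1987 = 6175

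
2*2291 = 4582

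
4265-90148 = -85883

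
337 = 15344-15007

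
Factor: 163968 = 2^7*3^1*7^1*61^1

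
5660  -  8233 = - 2573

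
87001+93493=180494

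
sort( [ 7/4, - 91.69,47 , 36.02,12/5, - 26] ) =[ - 91.69, - 26,7/4, 12/5,36.02 , 47]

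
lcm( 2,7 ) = 14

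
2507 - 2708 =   -  201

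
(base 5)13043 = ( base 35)t8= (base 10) 1023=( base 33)v0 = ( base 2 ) 1111111111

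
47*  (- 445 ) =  - 20915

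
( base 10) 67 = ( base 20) 37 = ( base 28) 2B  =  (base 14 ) 4b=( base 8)103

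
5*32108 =160540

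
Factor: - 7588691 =  -  11^1*29^1  *  23789^1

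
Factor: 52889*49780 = 2632814420 = 2^2*5^1*19^1*131^1*52889^1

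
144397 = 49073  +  95324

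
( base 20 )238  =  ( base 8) 1544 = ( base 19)27d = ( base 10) 868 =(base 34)pi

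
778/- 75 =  - 11  +  47/75=- 10.37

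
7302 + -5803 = 1499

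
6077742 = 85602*71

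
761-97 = 664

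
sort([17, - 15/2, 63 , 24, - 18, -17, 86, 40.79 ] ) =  [ - 18, -17, - 15/2,17,24,40.79, 63, 86] 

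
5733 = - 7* ( - 819 ) 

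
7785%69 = 57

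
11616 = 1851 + 9765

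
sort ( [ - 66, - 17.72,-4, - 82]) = [ - 82, - 66, - 17.72,  -  4]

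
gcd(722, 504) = 2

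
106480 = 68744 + 37736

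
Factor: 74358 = 2^1*3^7*17^1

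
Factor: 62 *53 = 3286 = 2^1*31^1*53^1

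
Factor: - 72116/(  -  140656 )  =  121/236 = 2^( - 2 )*11^2* 59^( - 1 )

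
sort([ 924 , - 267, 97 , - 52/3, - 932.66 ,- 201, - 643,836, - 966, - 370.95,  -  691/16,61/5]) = [ - 966,- 932.66,-643,  -  370.95, - 267,-201 , - 691/16,  -  52/3, 61/5 , 97,836 , 924]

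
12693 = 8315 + 4378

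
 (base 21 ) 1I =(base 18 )23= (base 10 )39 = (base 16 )27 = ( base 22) 1H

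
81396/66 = 1233+3/11 = 1233.27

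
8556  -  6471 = 2085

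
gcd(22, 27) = 1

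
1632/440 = 3 + 39/55 = 3.71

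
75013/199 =376 + 189/199 = 376.95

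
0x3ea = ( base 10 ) 1002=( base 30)13C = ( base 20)2A2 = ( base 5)13002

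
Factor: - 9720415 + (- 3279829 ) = - 2^2*23^1*141307^1 = - 13000244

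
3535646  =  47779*74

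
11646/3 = 3882 = 3882.00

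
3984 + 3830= 7814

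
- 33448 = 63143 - 96591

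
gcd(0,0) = 0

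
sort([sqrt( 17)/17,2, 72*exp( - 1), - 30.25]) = [ - 30.25,sqrt( 17 ) /17 , 2, 72*exp( - 1) ]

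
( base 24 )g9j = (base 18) 1b31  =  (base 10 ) 9451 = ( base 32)97B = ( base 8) 22353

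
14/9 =1 + 5/9 = 1.56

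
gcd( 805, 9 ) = 1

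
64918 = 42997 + 21921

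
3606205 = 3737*965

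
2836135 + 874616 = 3710751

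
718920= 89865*8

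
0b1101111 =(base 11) A1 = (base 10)111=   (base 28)3R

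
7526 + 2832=10358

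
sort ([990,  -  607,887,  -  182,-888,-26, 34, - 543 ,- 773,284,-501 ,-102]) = [  -  888 , - 773,  -  607, -543, - 501,-182  , - 102, - 26,34,284,887,990 ]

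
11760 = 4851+6909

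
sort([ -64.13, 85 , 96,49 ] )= [- 64.13,49, 85 , 96] 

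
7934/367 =21 + 227/367= 21.62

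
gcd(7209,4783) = 1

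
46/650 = 23/325 =0.07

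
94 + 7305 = 7399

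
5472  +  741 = 6213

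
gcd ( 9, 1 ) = 1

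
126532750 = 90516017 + 36016733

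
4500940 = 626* 7190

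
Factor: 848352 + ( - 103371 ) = 744981=3^1 * 29^1*8563^1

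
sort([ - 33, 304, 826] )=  [ - 33,304,826 ] 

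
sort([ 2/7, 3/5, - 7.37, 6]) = [ - 7.37, 2/7,3/5, 6]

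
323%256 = 67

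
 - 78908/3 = -26303 + 1/3  =  - 26302.67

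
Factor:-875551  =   - 17^1*51503^1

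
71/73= 71/73 = 0.97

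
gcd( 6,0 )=6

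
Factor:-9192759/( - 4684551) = 281^( - 1)*1087^1*2819^1*5557^( - 1 ) = 3064253/1561517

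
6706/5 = 6706/5= 1341.20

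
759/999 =253/333 = 0.76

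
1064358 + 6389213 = 7453571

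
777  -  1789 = -1012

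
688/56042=344/28021 = 0.01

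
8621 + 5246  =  13867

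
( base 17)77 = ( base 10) 126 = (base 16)7E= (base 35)3l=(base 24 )56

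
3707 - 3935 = - 228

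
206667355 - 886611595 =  - 679944240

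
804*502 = 403608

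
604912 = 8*75614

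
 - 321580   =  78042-399622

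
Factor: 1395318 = 2^1*3^1*23^1 *10111^1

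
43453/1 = 43453 = 43453.00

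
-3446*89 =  -306694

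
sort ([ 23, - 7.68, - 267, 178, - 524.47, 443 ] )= [ - 524.47, - 267, - 7.68,  23,178,443 ]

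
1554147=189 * 8223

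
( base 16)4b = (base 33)29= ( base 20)3F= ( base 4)1023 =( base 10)75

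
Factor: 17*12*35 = 7140=2^2* 3^1*5^1 * 7^1*17^1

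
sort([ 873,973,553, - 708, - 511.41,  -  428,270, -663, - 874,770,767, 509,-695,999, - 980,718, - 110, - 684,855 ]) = [ - 980,-874, - 708 , - 695,-684,-663,-511.41,- 428, - 110 , 270,509, 553 , 718,767,770 , 855 , 873,973,999 ]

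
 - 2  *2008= -4016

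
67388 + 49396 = 116784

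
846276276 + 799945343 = 1646221619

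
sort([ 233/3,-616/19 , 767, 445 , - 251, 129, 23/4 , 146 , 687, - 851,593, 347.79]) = [ - 851, - 251,-616/19,23/4 , 233/3,129, 146,347.79,445,593, 687, 767 ]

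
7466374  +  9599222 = 17065596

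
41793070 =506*82595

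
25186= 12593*2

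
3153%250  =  153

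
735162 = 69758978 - 69023816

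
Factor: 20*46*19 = 17480 = 2^3*5^1*19^1*23^1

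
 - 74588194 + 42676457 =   -  31911737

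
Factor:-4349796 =-2^2*3^1 * 11^1*31^1*1063^1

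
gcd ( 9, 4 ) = 1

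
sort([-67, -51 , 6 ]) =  [ - 67,-51,6 ]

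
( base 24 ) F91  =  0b10001010011001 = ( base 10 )8857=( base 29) AFC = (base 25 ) E47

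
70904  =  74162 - 3258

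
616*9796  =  6034336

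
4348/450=2174/225  =  9.66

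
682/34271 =682/34271 = 0.02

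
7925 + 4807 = 12732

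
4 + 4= 8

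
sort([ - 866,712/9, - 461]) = [ - 866, - 461, 712/9 ] 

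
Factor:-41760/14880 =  - 87/31 = -3^1*29^1*31^(-1 )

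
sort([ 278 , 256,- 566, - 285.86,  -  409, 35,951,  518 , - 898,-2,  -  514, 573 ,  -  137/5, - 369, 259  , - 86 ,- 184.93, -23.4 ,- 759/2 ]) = [ - 898,-566, - 514, - 409,-759/2,- 369, - 285.86, - 184.93, - 86, - 137/5, - 23.4, - 2, 35,256,259,278,518, 573 , 951]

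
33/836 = 3/76= 0.04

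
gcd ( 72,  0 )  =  72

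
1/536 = 1/536 = 0.00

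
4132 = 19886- 15754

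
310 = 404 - 94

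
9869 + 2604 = 12473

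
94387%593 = 100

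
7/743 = 7/743 = 0.01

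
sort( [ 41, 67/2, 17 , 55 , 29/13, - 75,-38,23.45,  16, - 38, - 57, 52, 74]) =[  -  75,-57, - 38, - 38, 29/13,16,17,23.45, 67/2, 41, 52, 55, 74 ] 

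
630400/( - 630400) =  - 1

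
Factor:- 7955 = - 5^1 *37^1* 43^1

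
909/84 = 10 + 23/28  =  10.82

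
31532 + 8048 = 39580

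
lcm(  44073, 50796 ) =2996964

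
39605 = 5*7921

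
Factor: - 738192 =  -2^4*3^1*7^1*13^3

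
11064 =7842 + 3222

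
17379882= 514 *33813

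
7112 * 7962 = 56625744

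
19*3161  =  60059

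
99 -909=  - 810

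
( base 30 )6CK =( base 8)13224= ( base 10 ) 5780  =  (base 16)1694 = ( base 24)A0K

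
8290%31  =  13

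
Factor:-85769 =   -  199^1 * 431^1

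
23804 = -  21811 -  - 45615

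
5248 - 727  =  4521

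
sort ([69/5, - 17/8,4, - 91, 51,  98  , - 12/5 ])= [-91, - 12/5, - 17/8, 4,69/5,51,98 ]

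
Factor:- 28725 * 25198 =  - 2^1*3^1*5^2*43^1*293^1*383^1  =  -723812550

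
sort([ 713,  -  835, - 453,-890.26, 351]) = [ - 890.26,-835, - 453 , 351,713 ]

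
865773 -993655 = -127882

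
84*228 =19152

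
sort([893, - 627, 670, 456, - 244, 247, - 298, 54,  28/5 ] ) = [-627,-298, - 244 , 28/5,54,247, 456,670,893]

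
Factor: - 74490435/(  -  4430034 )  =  2^( - 1 )*3^3 * 5^1*7^(-1 )*37^1* 1657^1*35159^( - 1 ) =8276715/492226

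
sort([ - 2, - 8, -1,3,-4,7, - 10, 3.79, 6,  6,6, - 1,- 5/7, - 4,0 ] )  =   [-10,-8, - 4, - 4, - 2, - 1, - 1, - 5/7, 0,  3,3.79,6,6,6, 7 ] 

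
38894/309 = 125 + 269/309 = 125.87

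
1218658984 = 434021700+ 784637284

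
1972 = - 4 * ( - 493 ) 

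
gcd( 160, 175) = 5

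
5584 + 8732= 14316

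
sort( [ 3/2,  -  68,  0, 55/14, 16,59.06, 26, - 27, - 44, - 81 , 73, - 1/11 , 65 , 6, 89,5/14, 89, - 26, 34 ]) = [-81, - 68, - 44, - 27, - 26,-1/11, 0, 5/14, 3/2, 55/14, 6,16, 26, 34, 59.06, 65, 73, 89 , 89]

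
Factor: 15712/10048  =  491/314=2^( - 1)*157^ ( - 1)*491^1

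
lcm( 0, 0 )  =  0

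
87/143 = 87/143 =0.61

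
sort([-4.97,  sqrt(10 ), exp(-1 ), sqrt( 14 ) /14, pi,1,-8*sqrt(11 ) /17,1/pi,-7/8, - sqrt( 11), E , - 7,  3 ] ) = [-7,- 4.97, - sqrt( 11 ), - 8 * sqrt( 11) /17,-7/8,sqrt( 14)/14 , 1/pi,  exp( - 1), 1, E,3,pi,sqrt( 10)]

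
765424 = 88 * 8698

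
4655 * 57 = 265335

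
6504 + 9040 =15544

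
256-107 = 149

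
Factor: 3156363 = 3^2*7^1 * 50101^1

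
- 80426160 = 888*( - 90570 )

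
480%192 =96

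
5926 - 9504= - 3578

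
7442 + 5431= 12873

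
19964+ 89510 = 109474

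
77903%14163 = 7088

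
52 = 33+19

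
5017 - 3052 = 1965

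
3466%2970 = 496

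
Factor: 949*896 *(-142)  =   - 120743168 =-2^8*7^1*13^1*71^1*73^1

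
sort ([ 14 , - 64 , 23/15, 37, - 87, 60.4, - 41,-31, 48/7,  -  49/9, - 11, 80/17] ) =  [ - 87, - 64, - 41,-31, - 11,-49/9, 23/15 , 80/17,48/7 , 14, 37,  60.4] 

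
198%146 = 52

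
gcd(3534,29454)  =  6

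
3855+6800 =10655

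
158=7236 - 7078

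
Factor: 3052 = 2^2*7^1*109^1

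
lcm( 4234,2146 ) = 156658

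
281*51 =14331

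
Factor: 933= 3^1*311^1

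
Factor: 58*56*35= 113680 = 2^4*5^1*7^2 * 29^1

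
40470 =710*57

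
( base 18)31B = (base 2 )1111101001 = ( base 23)1KC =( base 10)1001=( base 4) 33221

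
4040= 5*808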